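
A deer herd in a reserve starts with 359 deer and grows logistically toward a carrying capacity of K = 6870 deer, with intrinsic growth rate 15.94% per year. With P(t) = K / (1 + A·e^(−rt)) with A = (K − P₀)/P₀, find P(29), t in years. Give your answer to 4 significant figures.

≈ 5,831 deer

A = (6870 − 359)/359 = 18.13649
P(29) = 6870 / (1 + 18.13649·e^(−0.1594·29)) = 6870 / (1 + 18.13649·0.009827)
= 6870 / 1.17823 ≈ 5830.77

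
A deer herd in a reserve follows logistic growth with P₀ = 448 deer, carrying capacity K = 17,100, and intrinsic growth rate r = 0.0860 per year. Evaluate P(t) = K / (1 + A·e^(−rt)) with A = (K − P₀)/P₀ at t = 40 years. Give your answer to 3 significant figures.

≈ 7,800 deer

A = (17100 − 448)/448 = 37.16964
P(40) = 17100 / (1 + 37.16964·e^(−0.086·40)) = 17100 / (1 + 37.16964·0.032065)
= 17100 / 2.19183 ≈ 7801.69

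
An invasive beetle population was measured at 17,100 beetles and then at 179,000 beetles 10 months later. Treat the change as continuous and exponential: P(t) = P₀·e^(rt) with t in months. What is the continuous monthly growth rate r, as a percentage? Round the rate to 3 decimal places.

r ≈ 23.483% per month

179000 = 17100 · e^(r·10)
e^(10r) = 179000/17100 = 10.46784
r = ln(10.46784) / 10 = 2.34831 / 10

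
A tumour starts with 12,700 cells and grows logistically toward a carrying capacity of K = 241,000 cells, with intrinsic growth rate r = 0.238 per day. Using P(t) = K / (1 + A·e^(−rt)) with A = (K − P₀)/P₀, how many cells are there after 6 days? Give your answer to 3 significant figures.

≈ 45,400 cells

A = (241000 − 12700)/12700 = 17.97638
P(6) = 241000 / (1 + 17.97638·e^(−0.238·6)) = 241000 / (1 + 17.97638·0.239788)
= 241000 / 5.31052 ≈ 45381.62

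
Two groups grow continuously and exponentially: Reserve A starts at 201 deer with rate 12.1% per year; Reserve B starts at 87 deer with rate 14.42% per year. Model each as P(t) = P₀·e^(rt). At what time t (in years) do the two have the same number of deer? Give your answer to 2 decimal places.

t ≈ 36.09 years

201·e^(0.121t) = 87·e^(0.1442t)
201/87 = e^((0.1442 − 0.121)t) → ln(2.31034) = 0.0232·t
t = 0.8374 / 0.0232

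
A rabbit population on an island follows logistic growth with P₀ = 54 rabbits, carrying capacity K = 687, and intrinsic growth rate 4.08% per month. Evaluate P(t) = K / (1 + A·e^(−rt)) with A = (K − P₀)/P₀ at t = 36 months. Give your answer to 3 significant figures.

≈ 186 rabbits

A = (687 − 54)/54 = 11.72222
P(36) = 687 / (1 + 11.72222·e^(−0.0408·36)) = 687 / (1 + 11.72222·0.230202)
= 687 / 3.69847 ≈ 185.75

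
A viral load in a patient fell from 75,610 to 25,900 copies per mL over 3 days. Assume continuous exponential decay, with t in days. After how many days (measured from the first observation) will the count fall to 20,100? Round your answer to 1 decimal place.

t ≈ 3.7 days

r = ln(25900/75610) / 3 ≈ -0.357115 per day
t = ln(20100/75610) / r = -1.32487 / -0.357115 ≈ 3.71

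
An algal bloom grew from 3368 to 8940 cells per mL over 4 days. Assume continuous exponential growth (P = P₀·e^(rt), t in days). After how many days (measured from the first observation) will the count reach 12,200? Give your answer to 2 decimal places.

r = ln(8940/3368) / 4 ≈ 0.244054 per day
t = ln(12200/3368) / r = 1.28712 / 0.244054 ≈ 5.274

t ≈ 5.27 days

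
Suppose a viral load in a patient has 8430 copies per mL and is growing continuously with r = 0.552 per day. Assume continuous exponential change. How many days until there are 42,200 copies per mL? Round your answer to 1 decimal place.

t ≈ 2.9 days

42200 = 8430 · e^(0.552·t)
t = ln(42200/8430) / 0.552 = ln(5.00593) / 0.552 = 1.61062 / 0.552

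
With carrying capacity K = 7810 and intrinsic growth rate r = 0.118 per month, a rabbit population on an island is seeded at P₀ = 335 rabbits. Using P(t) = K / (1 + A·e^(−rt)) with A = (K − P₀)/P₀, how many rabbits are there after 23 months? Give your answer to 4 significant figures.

≈ 3,151 rabbits

A = (7810 − 335)/335 = 22.31343
P(23) = 7810 / (1 + 22.31343·e^(−0.118·23)) = 7810 / (1 + 22.31343·0.066271)
= 7810 / 2.47874 ≈ 3150.8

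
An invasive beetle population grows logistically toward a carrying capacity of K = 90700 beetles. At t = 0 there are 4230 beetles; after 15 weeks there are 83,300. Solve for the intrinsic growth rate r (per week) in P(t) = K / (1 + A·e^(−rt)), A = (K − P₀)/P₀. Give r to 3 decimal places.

A = (90700 − 4230)/4230 = 20.44208
83300 = 90700/(1 + 20.44208·e^(−r·15)) → e^(−15r) = (1.08884 − 1)/20.44208 = 0.004346
r = −ln(0.004346)/15 = 5.43856/15

r ≈ 0.363 per week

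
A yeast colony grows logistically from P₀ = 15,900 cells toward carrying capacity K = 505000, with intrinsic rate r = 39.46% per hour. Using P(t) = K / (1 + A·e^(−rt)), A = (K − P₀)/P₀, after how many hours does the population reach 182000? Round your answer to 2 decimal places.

A = (505000 − 15900)/15900 = 30.76101
182000 = 505000/(1 + 30.76101·e^(−0.3946t)) → 1 + 30.76101·e^(−0.3946t) = 2.77473
e^(−0.3946t) = 0.057694 → t = ln(17.33283)/0.3946 = 2.8526/0.3946

t ≈ 7.23 hours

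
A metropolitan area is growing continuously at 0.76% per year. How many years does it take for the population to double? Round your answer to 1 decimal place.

doubling time = ln(2) / |r| = 0.69315 / 0.0076

doubling time ≈ 91.2 years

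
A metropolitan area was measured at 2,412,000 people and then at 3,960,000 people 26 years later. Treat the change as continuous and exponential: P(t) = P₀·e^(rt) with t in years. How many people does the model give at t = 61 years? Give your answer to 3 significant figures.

r = ln(3960000/2412000) / 26 ≈ 0.019069 per year
P(61) = 2412000 · e^(0.019069·61) = 2412000 · 3.20014 ≈ 7718735.9

≈ 7,720,000 people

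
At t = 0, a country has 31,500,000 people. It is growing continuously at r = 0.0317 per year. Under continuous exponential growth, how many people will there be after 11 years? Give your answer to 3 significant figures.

P(11) = 31500000 · e^(0.0317·11) = 31500000 · e^(0.3487)
= 31500000 · 1.41722 ≈ 44642554.72

≈ 44,600,000 people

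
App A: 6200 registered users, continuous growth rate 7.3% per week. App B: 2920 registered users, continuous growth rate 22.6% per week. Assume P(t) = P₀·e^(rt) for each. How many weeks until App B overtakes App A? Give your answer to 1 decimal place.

6200·e^(0.073t) = 2920·e^(0.226t)
6200/2920 = e^((0.226 − 0.073)t) → ln(2.12329) = 0.153·t
t = 0.75297 / 0.153

t ≈ 4.9 weeks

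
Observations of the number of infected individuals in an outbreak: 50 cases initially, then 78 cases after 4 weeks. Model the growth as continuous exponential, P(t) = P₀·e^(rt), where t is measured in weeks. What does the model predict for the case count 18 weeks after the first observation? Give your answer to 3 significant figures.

≈ 370 cases

r = ln(78/50) / 4 ≈ 0.111171 per week
P(18) = 50 · e^(0.111171·18) = 50 · 7.39709 ≈ 369.85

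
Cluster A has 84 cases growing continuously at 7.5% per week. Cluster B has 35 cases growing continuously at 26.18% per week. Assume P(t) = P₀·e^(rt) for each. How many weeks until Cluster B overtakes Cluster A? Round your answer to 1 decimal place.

t ≈ 4.7 weeks

84·e^(0.075t) = 35·e^(0.2618t)
84/35 = e^((0.2618 − 0.075)t) → ln(2.4) = 0.1868·t
t = 0.87547 / 0.1868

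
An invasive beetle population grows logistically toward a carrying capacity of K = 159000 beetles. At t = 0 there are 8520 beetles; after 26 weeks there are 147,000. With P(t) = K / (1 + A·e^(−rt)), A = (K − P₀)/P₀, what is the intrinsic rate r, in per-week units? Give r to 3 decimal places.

A = (159000 − 8520)/8520 = 17.66197
147000 = 159000/(1 + 17.66197·e^(−r·26)) → e^(−26r) = (1.08163 − 1)/17.66197 = 0.004622
r = −ln(0.004622)/26 = 5.37694/26

r ≈ 0.207 per week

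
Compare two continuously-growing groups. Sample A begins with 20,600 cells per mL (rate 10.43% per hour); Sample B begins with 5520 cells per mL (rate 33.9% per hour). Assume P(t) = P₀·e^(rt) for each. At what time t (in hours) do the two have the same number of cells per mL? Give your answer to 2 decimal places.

20600·e^(0.1043t) = 5520·e^(0.339t)
20600/5520 = e^((0.339 − 0.1043)t) → ln(3.73188) = 0.2347·t
t = 1.31691 / 0.2347

t ≈ 5.61 hours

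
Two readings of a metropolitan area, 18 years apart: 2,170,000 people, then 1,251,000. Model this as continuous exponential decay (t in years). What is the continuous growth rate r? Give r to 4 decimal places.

1251000 = 2170000 · e^(r·18)
e^(18r) = 1251000/2170000 = 0.5765
r = ln(0.5765) / 18 = -0.55078 / 18

r ≈ -0.0306 per year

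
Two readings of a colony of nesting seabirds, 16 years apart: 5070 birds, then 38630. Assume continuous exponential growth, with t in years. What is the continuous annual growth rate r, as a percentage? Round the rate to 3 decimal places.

38630 = 5070 · e^(r·16)
e^(16r) = 38630/5070 = 7.61933
r = ln(7.61933) / 16 = 2.03069 / 16

r ≈ 12.692% per year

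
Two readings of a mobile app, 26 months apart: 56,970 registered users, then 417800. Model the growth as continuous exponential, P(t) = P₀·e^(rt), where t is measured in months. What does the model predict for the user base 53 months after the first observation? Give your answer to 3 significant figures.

≈ 3,310,000 registered users

r = ln(417800/56970) / 26 ≈ 0.076634 per month
P(53) = 56970 · e^(0.076634·53) = 56970 · 58.06655 ≈ 3308051.6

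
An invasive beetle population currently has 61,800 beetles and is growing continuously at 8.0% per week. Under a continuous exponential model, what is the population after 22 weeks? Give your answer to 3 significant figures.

≈ 359,000 beetles

P(22) = 61800 · e^(0.08·22) = 61800 · e^(1.76)
= 61800 · 5.81244 ≈ 359208.63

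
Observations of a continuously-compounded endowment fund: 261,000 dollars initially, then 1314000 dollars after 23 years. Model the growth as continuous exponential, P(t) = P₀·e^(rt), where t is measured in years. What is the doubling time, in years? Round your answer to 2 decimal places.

doubling time ≈ 9.86 years

r = ln(1314000/261000) / 23 = ln(5.03448) / 23 ≈ 0.070274 per year
doubling time = ln 2 / |r| = 0.69315 / 0.070274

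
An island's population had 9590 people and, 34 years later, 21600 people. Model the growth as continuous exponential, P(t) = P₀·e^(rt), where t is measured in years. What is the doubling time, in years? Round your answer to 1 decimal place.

doubling time ≈ 29.0 years

r = ln(21600/9590) / 34 = ln(2.25235) / 34 ≈ 0.023882 per year
doubling time = ln 2 / |r| = 0.69315 / 0.023882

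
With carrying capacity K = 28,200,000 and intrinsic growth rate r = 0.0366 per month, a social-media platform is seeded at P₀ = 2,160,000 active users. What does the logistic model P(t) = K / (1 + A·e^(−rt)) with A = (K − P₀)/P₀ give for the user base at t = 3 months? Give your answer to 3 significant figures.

≈ 2,390,000 active users

A = (28200000 − 2160000)/2160000 = 12.05556
P(3) = 28200000 / (1 + 12.05556·e^(−0.0366·3)) = 28200000 / (1 + 12.05556·0.896013)
= 28200000 / 11.80194 ≈ 2389438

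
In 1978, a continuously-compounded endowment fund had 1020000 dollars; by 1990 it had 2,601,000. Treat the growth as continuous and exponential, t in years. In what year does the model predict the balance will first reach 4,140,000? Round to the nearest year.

r = ln(2601000/1020000) / 12 = 0.93609/12 ≈ 0.078008 per year
t = ln(4140000/1020000) / r = 1.40089/0.078008 ≈ 17.96 years after 1978

year 1996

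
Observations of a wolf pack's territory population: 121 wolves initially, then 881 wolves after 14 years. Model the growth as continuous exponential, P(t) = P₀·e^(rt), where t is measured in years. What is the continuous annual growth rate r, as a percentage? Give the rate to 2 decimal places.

r ≈ 14.18% per year

881 = 121 · e^(r·14)
e^(14r) = 881/121 = 7.28099
r = ln(7.28099) / 14 = 1.98527 / 14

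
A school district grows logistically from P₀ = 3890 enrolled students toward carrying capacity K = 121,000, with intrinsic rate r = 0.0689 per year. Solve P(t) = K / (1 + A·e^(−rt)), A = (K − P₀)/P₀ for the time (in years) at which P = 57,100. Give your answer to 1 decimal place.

A = (121000 − 3890)/3890 = 30.1054
57100 = 121000/(1 + 30.1054·e^(−0.0689t)) → 1 + 30.1054·e^(−0.0689t) = 2.11909
e^(−0.0689t) = 0.037172 → t = ln(26.90169)/0.0689 = 3.29219/0.0689

t ≈ 47.8 years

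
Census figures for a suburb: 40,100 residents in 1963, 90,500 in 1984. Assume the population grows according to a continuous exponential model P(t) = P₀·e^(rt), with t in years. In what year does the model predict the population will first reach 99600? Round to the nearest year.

year 1986

r = ln(90500/40100) / 21 = 0.81397/21 ≈ 0.038761 per year
t = ln(99600/40100) / r = 0.90979/0.038761 ≈ 23.47 years after 1963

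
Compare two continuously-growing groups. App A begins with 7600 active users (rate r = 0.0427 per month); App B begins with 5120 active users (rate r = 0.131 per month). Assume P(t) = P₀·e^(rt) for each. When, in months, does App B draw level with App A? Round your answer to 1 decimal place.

7600·e^(0.0427t) = 5120·e^(0.131t)
7600/5120 = e^((0.131 − 0.0427)t) → ln(1.48438) = 0.0883·t
t = 0.39499 / 0.0883

t ≈ 4.5 months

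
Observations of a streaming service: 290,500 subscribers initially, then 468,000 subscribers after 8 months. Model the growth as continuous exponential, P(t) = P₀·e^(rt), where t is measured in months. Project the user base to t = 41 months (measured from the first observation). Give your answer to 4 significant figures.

≈ 3,346,000 subscribers

r = ln(468000/290500) / 8 ≈ 0.059608 per month
P(41) = 290500 · e^(0.059608·41) = 290500 · 11.51824 ≈ 3346048.13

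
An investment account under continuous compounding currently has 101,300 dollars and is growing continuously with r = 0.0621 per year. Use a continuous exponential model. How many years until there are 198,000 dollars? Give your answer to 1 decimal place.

198000 = 101300 · e^(0.0621·t)
t = ln(198000/101300) / 0.0621 = ln(1.95459) / 0.0621 = 0.67018 / 0.0621

t ≈ 10.8 years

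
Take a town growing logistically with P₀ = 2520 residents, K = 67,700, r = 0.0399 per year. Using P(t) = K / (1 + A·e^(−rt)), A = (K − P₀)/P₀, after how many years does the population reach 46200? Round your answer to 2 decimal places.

t ≈ 100.70 years

A = (67700 − 2520)/2520 = 25.86508
46200 = 67700/(1 + 25.86508·e^(−0.0399t)) → 1 + 25.86508·e^(−0.0399t) = 1.46537
e^(−0.0399t) = 0.017992 → t = ln(55.57984)/0.0399 = 4.01782/0.0399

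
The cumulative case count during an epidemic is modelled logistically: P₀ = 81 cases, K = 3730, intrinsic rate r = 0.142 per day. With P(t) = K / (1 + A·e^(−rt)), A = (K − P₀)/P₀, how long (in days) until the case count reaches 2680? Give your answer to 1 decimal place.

t ≈ 33.4 days

A = (3730 − 81)/81 = 45.04938
2680 = 3730/(1 + 45.04938·e^(−0.142t)) → 1 + 45.04938·e^(−0.142t) = 1.39179
e^(−0.142t) = 0.008697 → t = ln(114.98319)/0.142 = 4.74479/0.142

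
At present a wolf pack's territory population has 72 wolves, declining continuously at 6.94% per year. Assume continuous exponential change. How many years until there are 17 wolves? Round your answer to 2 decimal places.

t ≈ 20.80 years

17 = 72 · e^(-0.0694·t)
t = ln(17/72) / -0.0694 = ln(0.23611) / -0.0694 = -1.44345 / -0.0694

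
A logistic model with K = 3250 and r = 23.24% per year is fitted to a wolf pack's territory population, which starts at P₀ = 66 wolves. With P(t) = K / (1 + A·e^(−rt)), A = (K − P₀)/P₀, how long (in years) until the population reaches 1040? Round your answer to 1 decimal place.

A = (3250 − 66)/66 = 48.24242
1040 = 3250/(1 + 48.24242·e^(−0.2324t)) → 1 + 48.24242·e^(−0.2324t) = 3.125
e^(−0.2324t) = 0.044048 → t = ln(22.70232)/0.2324 = 3.12247/0.2324

t ≈ 13.4 years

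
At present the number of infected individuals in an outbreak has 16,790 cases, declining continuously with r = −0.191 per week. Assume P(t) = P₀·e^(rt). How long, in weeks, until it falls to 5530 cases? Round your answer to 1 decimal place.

t ≈ 5.8 weeks

5530 = 16790 · e^(-0.191·t)
t = ln(5530/16790) / -0.191 = ln(0.32936) / -0.191 = -1.1106 / -0.191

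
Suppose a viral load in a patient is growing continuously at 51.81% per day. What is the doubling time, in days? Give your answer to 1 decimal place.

doubling time ≈ 1.3 days

doubling time = ln(2) / |r| = 0.69315 / 0.5181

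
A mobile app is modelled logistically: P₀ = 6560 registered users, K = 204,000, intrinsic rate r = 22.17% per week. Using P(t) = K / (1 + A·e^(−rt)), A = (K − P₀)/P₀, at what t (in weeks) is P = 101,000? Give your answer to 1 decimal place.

A = (204000 − 6560)/6560 = 30.09756
101000 = 204000/(1 + 30.09756·e^(−0.2217t)) → 1 + 30.09756·e^(−0.2217t) = 2.0198
e^(−0.2217t) = 0.033883 → t = ln(29.51314)/0.2217 = 3.38484/0.2217

t ≈ 15.3 weeks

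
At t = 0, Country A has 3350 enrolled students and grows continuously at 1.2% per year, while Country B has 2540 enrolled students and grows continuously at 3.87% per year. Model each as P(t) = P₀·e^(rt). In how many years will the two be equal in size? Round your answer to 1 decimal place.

t ≈ 10.4 years

3350·e^(0.012t) = 2540·e^(0.0387t)
3350/2540 = e^((0.0387 − 0.012)t) → ln(1.3189) = 0.0267·t
t = 0.2768 / 0.0267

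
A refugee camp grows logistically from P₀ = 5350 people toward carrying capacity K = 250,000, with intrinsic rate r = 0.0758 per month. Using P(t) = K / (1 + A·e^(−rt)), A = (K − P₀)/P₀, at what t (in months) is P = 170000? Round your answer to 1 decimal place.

A = (250000 − 5350)/5350 = 45.72897
170000 = 250000/(1 + 45.72897·e^(−0.0758t)) → 1 + 45.72897·e^(−0.0758t) = 1.47059
e^(−0.0758t) = 0.010291 → t = ln(97.17407)/0.0758 = 4.5765/0.0758

t ≈ 60.4 months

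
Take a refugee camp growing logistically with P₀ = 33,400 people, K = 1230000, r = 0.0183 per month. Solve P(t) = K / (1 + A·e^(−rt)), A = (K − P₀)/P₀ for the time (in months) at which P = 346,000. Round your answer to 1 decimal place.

A = (1230000 − 33400)/33400 = 35.82635
346000 = 1230000/(1 + 35.82635·e^(−0.0183t)) → 1 + 35.82635·e^(−0.0183t) = 3.55491
e^(−0.0183t) = 0.071314 → t = ln(14.02253)/0.0183 = 2.64067/0.0183

t ≈ 144.3 months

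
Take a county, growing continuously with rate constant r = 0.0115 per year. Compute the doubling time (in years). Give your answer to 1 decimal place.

doubling time = ln(2) / |r| = 0.69315 / 0.0115

doubling time ≈ 60.3 years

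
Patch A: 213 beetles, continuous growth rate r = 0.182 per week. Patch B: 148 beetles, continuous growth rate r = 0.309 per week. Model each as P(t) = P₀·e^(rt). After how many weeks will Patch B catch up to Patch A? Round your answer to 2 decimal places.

t ≈ 2.87 weeks

213·e^(0.182t) = 148·e^(0.309t)
213/148 = e^((0.309 − 0.182)t) → ln(1.43919) = 0.127·t
t = 0.36408 / 0.127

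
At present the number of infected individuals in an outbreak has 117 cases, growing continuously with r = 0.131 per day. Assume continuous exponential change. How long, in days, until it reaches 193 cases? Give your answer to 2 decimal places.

193 = 117 · e^(0.131·t)
t = ln(193/117) / 0.131 = ln(1.64957) / 0.131 = 0.50052 / 0.131

t ≈ 3.82 days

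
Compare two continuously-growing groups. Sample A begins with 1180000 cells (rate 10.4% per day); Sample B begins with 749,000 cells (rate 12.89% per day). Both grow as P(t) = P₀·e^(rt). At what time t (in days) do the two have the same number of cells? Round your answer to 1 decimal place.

1180000·e^(0.104t) = 749000·e^(0.1289t)
1180000/749000 = e^((0.1289 − 0.104)t) → ln(1.57543) = 0.0249·t
t = 0.45453 / 0.0249

t ≈ 18.3 days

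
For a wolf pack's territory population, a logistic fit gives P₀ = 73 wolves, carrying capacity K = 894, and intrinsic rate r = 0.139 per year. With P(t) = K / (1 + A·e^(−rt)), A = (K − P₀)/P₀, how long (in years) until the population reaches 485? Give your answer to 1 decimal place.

t ≈ 18.6 years

A = (894 − 73)/73 = 11.24658
485 = 894/(1 + 11.24658·e^(−0.139t)) → 1 + 11.24658·e^(−0.139t) = 1.8433
e^(−0.139t) = 0.074983 → t = ln(13.3364)/0.139 = 2.5905/0.139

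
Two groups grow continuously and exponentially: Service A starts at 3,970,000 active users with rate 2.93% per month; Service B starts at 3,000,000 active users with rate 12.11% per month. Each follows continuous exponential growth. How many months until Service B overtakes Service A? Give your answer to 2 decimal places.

t ≈ 3.05 months

3970000·e^(0.0293t) = 3000000·e^(0.1211t)
3970000/3000000 = e^((0.1211 − 0.0293)t) → ln(1.32333) = 0.0918·t
t = 0.28015 / 0.0918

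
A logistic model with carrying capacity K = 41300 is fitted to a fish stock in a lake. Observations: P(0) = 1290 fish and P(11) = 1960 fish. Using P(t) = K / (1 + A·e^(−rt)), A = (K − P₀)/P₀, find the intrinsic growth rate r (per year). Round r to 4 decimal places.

r ≈ 0.0396 per year

A = (41300 − 1290)/1290 = 31.0155
1960 = 41300/(1 + 31.0155·e^(−r·11)) → e^(−11r) = (21.07143 − 1)/31.0155 = 0.647142
r = −ln(0.647142)/11 = 0.43519/11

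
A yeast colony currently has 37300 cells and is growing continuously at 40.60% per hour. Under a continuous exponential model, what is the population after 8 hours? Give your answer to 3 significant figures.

≈ 960,000 cells

P(8) = 37300 · e^(0.406·8) = 37300 · e^(3.248)
= 37300 · 25.73881 ≈ 960057.64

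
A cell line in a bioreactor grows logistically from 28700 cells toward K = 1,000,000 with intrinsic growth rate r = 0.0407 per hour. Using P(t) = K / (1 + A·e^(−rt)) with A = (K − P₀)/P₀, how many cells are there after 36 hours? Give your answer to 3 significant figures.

≈ 113,000 cells

A = (1000000 − 28700)/28700 = 33.84321
P(36) = 1000000 / (1 + 33.84321·e^(−0.0407·36)) = 1000000 / (1 + 33.84321·0.231032)
= 1000000 / 8.81886 ≈ 113393.39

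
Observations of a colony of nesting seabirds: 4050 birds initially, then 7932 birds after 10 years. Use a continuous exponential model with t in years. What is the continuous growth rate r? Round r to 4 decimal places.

7932 = 4050 · e^(r·10)
e^(10r) = 7932/4050 = 1.95852
r = ln(1.95852) / 10 = 0.67219 / 10

r ≈ 0.0672 per year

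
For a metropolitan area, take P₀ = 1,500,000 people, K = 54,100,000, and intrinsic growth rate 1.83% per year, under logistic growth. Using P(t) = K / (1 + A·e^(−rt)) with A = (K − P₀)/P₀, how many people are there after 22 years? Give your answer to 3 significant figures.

A = (54100000 − 1500000)/1500000 = 35.06667
P(22) = 54100000 / (1 + 35.06667·e^(−0.0183·22)) = 54100000 / (1 + 35.06667·0.668579)
= 54100000 / 24.44485 ≈ 2213144.77

≈ 2,210,000 people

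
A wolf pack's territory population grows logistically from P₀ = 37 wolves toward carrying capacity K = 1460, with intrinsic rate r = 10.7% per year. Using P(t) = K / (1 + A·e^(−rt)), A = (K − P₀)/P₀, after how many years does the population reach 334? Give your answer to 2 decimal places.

A = (1460 − 37)/37 = 38.45946
334 = 1460/(1 + 38.45946·e^(−0.107t)) → 1 + 38.45946·e^(−0.107t) = 4.37126
e^(−0.107t) = 0.087657 → t = ln(11.40805)/0.107 = 2.43432/0.107

t ≈ 22.75 years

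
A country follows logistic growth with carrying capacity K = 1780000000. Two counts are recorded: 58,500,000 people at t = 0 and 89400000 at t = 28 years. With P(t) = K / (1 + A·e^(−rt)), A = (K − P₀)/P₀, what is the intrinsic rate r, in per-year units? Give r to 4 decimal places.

r ≈ 0.0158 per year

A = (1780000000 − 58500000)/58500000 = 29.42735
89400000 = 1780000000/(1 + 29.42735·e^(−r·28)) → e^(−28r) = (19.91051 − 1)/29.42735 = 0.642617
r = −ln(0.642617)/28 = 0.44221/28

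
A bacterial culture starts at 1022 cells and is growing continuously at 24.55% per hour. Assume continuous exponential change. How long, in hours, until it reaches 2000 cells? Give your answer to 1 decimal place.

2000 = 1022 · e^(0.2455·t)
t = ln(2000/1022) / 0.2455 = ln(1.95695) / 0.2455 = 0.67139 / 0.2455

t ≈ 2.7 hours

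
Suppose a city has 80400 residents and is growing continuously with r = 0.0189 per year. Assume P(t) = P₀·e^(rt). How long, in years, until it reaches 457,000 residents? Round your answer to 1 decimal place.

t ≈ 91.9 years

457000 = 80400 · e^(0.0189·t)
t = ln(457000/80400) / 0.0189 = ln(5.68408) / 0.0189 = 1.73767 / 0.0189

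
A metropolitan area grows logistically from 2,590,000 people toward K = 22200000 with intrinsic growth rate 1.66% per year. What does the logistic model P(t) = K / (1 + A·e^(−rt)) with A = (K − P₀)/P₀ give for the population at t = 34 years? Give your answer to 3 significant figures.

A = (22200000 − 2590000)/2590000 = 7.57143
P(34) = 22200000 / (1 + 7.57143·e^(−0.0166·34)) = 22200000 / (1 + 7.57143·0.568701)
= 22200000 / 5.30588 ≈ 4184036.54

≈ 4,180,000 people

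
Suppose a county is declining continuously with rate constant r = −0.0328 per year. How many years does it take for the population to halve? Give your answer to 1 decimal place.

half-life ≈ 21.1 years

half-life = ln(2) / |r| = 0.69315 / 0.0328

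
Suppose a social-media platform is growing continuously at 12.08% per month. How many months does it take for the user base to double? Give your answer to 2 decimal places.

doubling time ≈ 5.74 months

doubling time = ln(2) / |r| = 0.69315 / 0.1208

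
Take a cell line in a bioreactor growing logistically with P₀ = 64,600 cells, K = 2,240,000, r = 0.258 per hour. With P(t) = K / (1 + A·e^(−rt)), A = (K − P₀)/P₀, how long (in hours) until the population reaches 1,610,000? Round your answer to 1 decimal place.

A = (2240000 − 64600)/64600 = 33.67492
1610000 = 2240000/(1 + 33.67492·e^(−0.258t)) → 1 + 33.67492·e^(−0.258t) = 1.3913
e^(−0.258t) = 0.01162 → t = ln(86.05814)/0.258 = 4.45502/0.258

t ≈ 17.3 hours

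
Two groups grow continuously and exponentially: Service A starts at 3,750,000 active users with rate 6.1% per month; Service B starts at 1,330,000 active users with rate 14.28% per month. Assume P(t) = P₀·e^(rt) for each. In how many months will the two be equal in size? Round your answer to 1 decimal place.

3750000·e^(0.061t) = 1330000·e^(0.1428t)
3750000/1330000 = e^((0.1428 − 0.061)t) → ln(2.81955) = 0.0818·t
t = 1.03658 / 0.0818

t ≈ 12.7 months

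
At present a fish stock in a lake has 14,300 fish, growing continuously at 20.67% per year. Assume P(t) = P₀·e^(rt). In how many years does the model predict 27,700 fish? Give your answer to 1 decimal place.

t ≈ 3.2 years

27700 = 14300 · e^(0.2067·t)
t = ln(27700/14300) / 0.2067 = ln(1.93706) / 0.2067 = 0.66117 / 0.2067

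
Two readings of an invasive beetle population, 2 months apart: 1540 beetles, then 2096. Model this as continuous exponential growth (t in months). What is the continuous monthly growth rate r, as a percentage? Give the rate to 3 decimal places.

2096 = 1540 · e^(r·2)
e^(2r) = 2096/1540 = 1.36104
r = ln(1.36104) / 2 = 0.30825 / 2

r ≈ 15.412% per month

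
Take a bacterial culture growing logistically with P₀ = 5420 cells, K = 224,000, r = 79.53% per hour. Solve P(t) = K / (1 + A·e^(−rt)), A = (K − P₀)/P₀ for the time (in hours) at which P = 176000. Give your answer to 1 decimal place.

A = (224000 − 5420)/5420 = 40.32841
176000 = 224000/(1 + 40.32841·e^(−0.7953t)) → 1 + 40.32841·e^(−0.7953t) = 1.27273
e^(−0.7953t) = 0.006763 → t = ln(147.87085)/0.7953 = 4.99634/0.7953

t ≈ 6.3 hours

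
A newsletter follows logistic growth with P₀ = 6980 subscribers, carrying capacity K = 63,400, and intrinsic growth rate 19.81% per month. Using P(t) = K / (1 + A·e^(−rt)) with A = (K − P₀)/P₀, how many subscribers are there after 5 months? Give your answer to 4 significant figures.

≈ 15,840 subscribers

A = (63400 − 6980)/6980 = 8.08309
P(5) = 63400 / (1 + 8.08309·e^(−0.1981·5)) = 63400 / (1 + 8.08309·0.371391)
= 63400 / 4.00199 ≈ 15842.13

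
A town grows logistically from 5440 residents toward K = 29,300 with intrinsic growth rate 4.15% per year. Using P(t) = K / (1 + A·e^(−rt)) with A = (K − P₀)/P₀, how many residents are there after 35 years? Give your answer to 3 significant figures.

≈ 14,500 residents

A = (29300 − 5440)/5440 = 4.38603
P(35) = 29300 / (1 + 4.38603·e^(−0.0415·35)) = 29300 / (1 + 4.38603·0.233985)
= 29300 / 2.02626 ≈ 14460.11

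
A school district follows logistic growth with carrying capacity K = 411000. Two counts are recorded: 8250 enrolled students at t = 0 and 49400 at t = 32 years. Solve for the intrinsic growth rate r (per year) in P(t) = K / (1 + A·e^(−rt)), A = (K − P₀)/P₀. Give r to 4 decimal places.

r ≈ 0.0593 per year

A = (411000 − 8250)/8250 = 48.81818
49400 = 411000/(1 + 48.81818·e^(−r·32)) → e^(−32r) = (8.31984 − 1)/48.81818 = 0.149941
r = −ln(0.149941)/32 = 1.89751/32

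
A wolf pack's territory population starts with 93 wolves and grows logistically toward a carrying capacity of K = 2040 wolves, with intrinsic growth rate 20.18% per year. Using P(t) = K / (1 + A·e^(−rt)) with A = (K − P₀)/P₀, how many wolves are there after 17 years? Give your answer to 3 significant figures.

A = (2040 − 93)/93 = 20.93548
P(17) = 2040 / (1 + 20.93548·e^(−0.2018·17)) = 2040 / (1 + 20.93548·0.032368)
= 2040 / 1.67763 ≈ 1216

≈ 1,220 wolves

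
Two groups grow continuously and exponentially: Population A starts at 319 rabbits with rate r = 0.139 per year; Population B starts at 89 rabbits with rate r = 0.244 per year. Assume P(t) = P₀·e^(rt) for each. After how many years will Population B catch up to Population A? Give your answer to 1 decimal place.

319·e^(0.139t) = 89·e^(0.244t)
319/89 = e^((0.244 − 0.139)t) → ln(3.58427) = 0.105·t
t = 1.27655 / 0.105

t ≈ 12.2 years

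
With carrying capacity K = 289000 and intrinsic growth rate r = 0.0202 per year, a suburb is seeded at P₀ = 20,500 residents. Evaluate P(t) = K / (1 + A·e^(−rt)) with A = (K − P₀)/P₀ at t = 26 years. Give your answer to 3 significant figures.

≈ 33,000 residents

A = (289000 − 20500)/20500 = 13.09756
P(26) = 289000 / (1 + 13.09756·e^(−0.0202·26)) = 289000 / (1 + 13.09756·0.591437)
= 289000 / 8.74638 ≈ 33042.23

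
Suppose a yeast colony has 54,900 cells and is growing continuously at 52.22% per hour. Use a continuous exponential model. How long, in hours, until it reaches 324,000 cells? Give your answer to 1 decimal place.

t ≈ 3.4 hours

324000 = 54900 · e^(0.5222·t)
t = ln(324000/54900) / 0.5222 = ln(5.90164) / 0.5222 = 1.77523 / 0.5222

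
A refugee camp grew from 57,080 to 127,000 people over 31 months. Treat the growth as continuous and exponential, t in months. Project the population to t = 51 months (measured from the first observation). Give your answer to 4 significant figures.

r = ln(127000/57080) / 31 ≈ 0.025798 per month
P(51) = 57080 · e^(0.025798·51) = 57080 · 3.72732 ≈ 212755.59

≈ 212,800 people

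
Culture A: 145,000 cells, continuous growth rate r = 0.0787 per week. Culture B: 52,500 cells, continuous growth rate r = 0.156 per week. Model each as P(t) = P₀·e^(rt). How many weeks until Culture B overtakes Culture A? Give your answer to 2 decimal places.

145000·e^(0.0787t) = 52500·e^(0.156t)
145000/52500 = e^((0.156 − 0.0787)t) → ln(2.7619) = 0.0773·t
t = 1.01592 / 0.0773

t ≈ 13.14 weeks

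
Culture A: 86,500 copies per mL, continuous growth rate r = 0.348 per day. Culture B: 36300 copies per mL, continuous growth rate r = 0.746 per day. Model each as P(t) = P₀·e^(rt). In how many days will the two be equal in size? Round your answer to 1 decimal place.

t ≈ 2.2 days

86500·e^(0.348t) = 36300·e^(0.746t)
86500/36300 = e^((0.746 − 0.348)t) → ln(2.38292) = 0.398·t
t = 0.86833 / 0.398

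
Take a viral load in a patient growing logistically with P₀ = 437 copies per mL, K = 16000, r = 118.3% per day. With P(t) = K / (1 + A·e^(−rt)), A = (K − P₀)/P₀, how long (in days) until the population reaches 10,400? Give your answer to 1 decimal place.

t ≈ 3.5 days

A = (16000 − 437)/437 = 35.61327
10400 = 16000/(1 + 35.61327·e^(−1.183t)) → 1 + 35.61327·e^(−1.183t) = 1.53846
e^(−1.183t) = 0.01512 → t = ln(66.13893)/1.183 = 4.19176/1.183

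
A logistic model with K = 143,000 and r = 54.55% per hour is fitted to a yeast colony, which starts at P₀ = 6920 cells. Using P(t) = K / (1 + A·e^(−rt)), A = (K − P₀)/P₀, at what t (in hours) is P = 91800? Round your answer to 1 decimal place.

A = (143000 − 6920)/6920 = 19.66474
91800 = 143000/(1 + 19.66474·e^(−0.5455t)) → 1 + 19.66474·e^(−0.5455t) = 1.55773
e^(−0.5455t) = 0.028362 → t = ln(35.25826)/0.5455 = 3.5627/0.5455

t ≈ 6.5 hours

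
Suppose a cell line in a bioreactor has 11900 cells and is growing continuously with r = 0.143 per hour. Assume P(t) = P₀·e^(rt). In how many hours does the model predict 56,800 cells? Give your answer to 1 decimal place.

t ≈ 10.9 hours

56800 = 11900 · e^(0.143·t)
t = ln(56800/11900) / 0.143 = ln(4.77311) / 0.143 = 1.563 / 0.143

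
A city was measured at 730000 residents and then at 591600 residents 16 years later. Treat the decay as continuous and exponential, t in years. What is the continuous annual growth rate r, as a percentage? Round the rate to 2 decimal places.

591600 = 730000 · e^(r·16)
e^(16r) = 591600/730000 = 0.81041
r = ln(0.81041) / 16 = -0.21021 / 16

r ≈ -1.31% per year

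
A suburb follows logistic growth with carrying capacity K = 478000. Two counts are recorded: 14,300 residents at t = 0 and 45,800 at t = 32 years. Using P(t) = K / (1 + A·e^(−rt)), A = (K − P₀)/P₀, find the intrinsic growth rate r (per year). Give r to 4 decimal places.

r ≈ 0.0386 per year

A = (478000 − 14300)/14300 = 32.42657
45800 = 478000/(1 + 32.42657·e^(−r·32)) → e^(−32r) = (10.43668 − 1)/32.42657 = 0.291017
r = −ln(0.291017)/32 = 1.23437/32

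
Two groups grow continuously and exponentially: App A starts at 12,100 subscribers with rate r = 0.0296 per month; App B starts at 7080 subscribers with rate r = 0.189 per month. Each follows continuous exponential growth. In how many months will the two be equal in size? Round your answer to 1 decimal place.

12100·e^(0.0296t) = 7080·e^(0.189t)
12100/7080 = e^((0.189 − 0.0296)t) → ln(1.70904) = 0.1594·t
t = 0.53593 / 0.1594

t ≈ 3.4 months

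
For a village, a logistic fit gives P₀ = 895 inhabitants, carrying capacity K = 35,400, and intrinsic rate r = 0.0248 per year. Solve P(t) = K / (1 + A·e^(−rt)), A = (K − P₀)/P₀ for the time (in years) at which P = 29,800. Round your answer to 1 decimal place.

A = (35400 − 895)/895 = 38.55307
29800 = 35400/(1 + 38.55307·e^(−0.0248t)) → 1 + 38.55307·e^(−0.0248t) = 1.18792
e^(−0.0248t) = 0.004874 → t = ln(205.15742)/0.0248 = 5.32378/0.0248

t ≈ 214.7 years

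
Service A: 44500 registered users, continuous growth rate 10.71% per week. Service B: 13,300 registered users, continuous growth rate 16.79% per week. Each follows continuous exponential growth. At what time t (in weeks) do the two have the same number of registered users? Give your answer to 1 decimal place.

t ≈ 19.9 weeks

44500·e^(0.1071t) = 13300·e^(0.1679t)
44500/13300 = e^((0.1679 − 0.1071)t) → ln(3.34586) = 0.0608·t
t = 1.20773 / 0.0608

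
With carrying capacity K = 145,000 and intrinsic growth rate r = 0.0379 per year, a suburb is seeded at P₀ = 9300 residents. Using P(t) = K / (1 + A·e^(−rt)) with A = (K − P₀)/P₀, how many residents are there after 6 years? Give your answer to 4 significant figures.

≈ 11,490 residents

A = (145000 − 9300)/9300 = 14.5914
P(6) = 145000 / (1 + 14.5914·e^(−0.0379·6)) = 145000 / (1 + 14.5914·0.796602)
= 145000 / 12.62354 ≈ 11486.48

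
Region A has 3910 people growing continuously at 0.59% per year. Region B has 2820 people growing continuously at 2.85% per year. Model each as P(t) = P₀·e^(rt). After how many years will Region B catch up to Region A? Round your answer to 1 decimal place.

3910·e^(0.0059t) = 2820·e^(0.0285t)
3910/2820 = e^((0.0285 − 0.0059)t) → ln(1.38652) = 0.0226·t
t = 0.3268 / 0.0226

t ≈ 14.5 years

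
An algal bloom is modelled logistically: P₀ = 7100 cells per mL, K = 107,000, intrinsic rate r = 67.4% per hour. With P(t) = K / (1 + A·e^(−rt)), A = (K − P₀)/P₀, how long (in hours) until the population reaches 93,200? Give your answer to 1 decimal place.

t ≈ 6.8 hours

A = (107000 − 7100)/7100 = 14.07042
93200 = 107000/(1 + 14.07042·e^(−0.674t)) → 1 + 14.07042·e^(−0.674t) = 1.14807
e^(−0.674t) = 0.010523 → t = ln(95.02633)/0.674 = 4.55415/0.674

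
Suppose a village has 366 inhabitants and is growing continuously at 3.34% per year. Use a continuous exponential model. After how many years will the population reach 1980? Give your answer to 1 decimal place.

t ≈ 50.5 years

1980 = 366 · e^(0.0334·t)
t = ln(1980/366) / 0.0334 = ln(5.40984) / 0.0334 = 1.68822 / 0.0334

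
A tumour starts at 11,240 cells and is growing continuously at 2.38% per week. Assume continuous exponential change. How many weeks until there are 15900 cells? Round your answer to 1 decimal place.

t ≈ 14.6 weeks

15900 = 11240 · e^(0.0238·t)
t = ln(15900/11240) / 0.0238 = ln(1.41459) / 0.0238 = 0.34684 / 0.0238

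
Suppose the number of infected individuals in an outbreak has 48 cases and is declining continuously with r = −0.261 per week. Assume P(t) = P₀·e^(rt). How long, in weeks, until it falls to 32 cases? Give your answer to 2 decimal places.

32 = 48 · e^(-0.261·t)
t = ln(32/48) / -0.261 = ln(0.66667) / -0.261 = -0.40547 / -0.261

t ≈ 1.55 weeks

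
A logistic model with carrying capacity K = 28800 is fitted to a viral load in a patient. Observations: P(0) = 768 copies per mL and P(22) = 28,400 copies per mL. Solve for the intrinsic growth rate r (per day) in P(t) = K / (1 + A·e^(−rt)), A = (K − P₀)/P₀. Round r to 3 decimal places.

A = (28800 − 768)/768 = 36.5
28400 = 28800/(1 + 36.5·e^(−r·22)) → e^(−22r) = (1.01408 − 1)/36.5 = 0.000386
r = −ln(0.000386)/22 = 7.85999/22

r ≈ 0.357 per day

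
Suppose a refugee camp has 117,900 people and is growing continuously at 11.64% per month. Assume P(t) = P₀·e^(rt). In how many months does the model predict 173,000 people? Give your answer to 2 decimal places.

t ≈ 3.29 months

173000 = 117900 · e^(0.1164·t)
t = ln(173000/117900) / 0.1164 = ln(1.46735) / 0.1164 = 0.38345 / 0.1164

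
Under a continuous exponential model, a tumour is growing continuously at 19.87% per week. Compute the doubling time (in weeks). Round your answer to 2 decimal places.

doubling time ≈ 3.49 weeks

doubling time = ln(2) / |r| = 0.69315 / 0.1987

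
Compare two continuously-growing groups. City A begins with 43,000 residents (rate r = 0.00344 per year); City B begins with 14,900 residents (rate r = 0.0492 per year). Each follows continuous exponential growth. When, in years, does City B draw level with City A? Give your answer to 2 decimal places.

43000·e^(0.00344t) = 14900·e^(0.0492t)
43000/14900 = e^((0.0492 − 0.00344)t) → ln(2.88591) = 0.04576·t
t = 1.05984 / 0.04576

t ≈ 23.16 years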